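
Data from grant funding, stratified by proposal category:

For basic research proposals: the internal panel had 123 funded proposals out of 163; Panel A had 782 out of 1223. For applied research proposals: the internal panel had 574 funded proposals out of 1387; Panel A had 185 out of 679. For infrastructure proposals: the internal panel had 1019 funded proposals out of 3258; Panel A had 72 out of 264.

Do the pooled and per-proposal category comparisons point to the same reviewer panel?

Basic research: the internal panel 123/163 = 75.5%, Panel A 782/1223 = 63.9% → the internal panel
Applied research: the internal panel 574/1387 = 41.4%, Panel A 185/679 = 27.2% → the internal panel
Infrastructure: the internal panel 1019/3258 = 31.3%, Panel A 72/264 = 27.3% → the internal panel
Overall: the internal panel 1716/4808 = 35.7%, Panel A 1039/2166 = 48.0% → Panel A
The internal panel wins each proposal group but Panel A wins overall — the comparison reverses. The internal panel's proposals skew toward infrastructure, which has a lower base rate.

No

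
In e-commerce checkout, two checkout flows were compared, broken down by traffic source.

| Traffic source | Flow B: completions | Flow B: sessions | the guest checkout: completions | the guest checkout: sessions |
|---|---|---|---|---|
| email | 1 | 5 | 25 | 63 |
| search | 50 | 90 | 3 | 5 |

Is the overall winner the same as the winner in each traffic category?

No

Email: Flow B 1/5 = 20.0%, the guest checkout 25/63 = 39.7% → the guest checkout
Search: Flow B 50/90 = 55.6%, the guest checkout 3/5 = 60.0% → the guest checkout
Overall: Flow B 51/95 = 53.7%, the guest checkout 28/68 = 41.2% → Flow B
The guest checkout wins each traffic group but Flow B wins overall — the comparison reverses. The guest checkout's sessions skew toward email, which has a lower base rate.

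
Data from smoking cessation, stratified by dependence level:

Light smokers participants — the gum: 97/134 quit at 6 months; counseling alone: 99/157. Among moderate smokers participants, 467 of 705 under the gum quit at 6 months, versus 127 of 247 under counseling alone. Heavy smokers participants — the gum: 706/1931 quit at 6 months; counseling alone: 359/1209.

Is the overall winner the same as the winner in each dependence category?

Light smokers: the gum 97/134 = 72.4%, counseling alone 99/157 = 63.1% → the gum
Moderate smokers: the gum 467/705 = 66.2%, counseling alone 127/247 = 51.4% → the gum
Heavy smokers: the gum 706/1931 = 36.6%, counseling alone 359/1209 = 29.7% → the gum
Overall: the gum 1270/2770 = 45.8%, counseling alone 585/1613 = 36.3% → the gum
The gum wins overall and in every dependence group — no reversal.

Yes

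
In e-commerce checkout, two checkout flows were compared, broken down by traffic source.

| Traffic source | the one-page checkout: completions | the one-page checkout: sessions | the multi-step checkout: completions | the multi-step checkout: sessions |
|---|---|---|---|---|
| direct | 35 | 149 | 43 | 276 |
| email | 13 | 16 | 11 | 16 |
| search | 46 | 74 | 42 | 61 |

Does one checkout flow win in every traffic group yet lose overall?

No

Direct: the one-page checkout 35/149 = 23.5%, the multi-step checkout 43/276 = 15.6% → the one-page checkout
Email: the one-page checkout 13/16 = 81.2%, the multi-step checkout 11/16 = 68.8% → the one-page checkout
Search: the one-page checkout 46/74 = 62.2%, the multi-step checkout 42/61 = 68.9% → the multi-step checkout
Overall: the one-page checkout 94/239 = 39.3%, the multi-step checkout 96/353 = 27.2% → the one-page checkout
Neither sweeps: the one-page checkout wins 2 of 3 groups, the multi-step checkout wins 1. The one-page checkout wins overall but not every group — no Simpson reversal.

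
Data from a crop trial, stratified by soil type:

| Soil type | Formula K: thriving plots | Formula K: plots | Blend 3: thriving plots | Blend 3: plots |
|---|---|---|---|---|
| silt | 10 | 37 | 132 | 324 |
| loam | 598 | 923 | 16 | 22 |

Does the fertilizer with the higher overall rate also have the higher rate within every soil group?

No

Silt: Formula K 10/37 = 27.0%, Blend 3 132/324 = 40.7% → Blend 3
Loam: Formula K 598/923 = 64.8%, Blend 3 16/22 = 72.7% → Blend 3
Overall: Formula K 608/960 = 63.3%, Blend 3 148/346 = 42.8% → Formula K
Blend 3 wins each soil group but Formula K wins overall — the comparison reverses. Blend 3's plots skew toward silt, which has a lower base rate.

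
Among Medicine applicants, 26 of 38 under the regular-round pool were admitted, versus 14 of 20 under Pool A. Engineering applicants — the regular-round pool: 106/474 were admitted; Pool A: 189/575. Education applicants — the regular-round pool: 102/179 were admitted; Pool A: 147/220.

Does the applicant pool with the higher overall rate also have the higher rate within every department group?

Medicine: the regular-round pool 26/38 = 68.4%, Pool A 14/20 = 70.0% → Pool A
Engineering: the regular-round pool 106/474 = 22.4%, Pool A 189/575 = 32.9% → Pool A
Education: the regular-round pool 102/179 = 57.0%, Pool A 147/220 = 66.8% → Pool A
Overall: the regular-round pool 234/691 = 33.9%, Pool A 350/815 = 42.9% → Pool A
Pool A wins overall and in every department group — no reversal.

Yes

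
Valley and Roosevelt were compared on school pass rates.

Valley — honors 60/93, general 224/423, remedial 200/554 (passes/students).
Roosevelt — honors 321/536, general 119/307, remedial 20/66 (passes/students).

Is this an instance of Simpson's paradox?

Yes

Honors: Valley 60/93 = 64.5%, Roosevelt 321/536 = 59.9% → Valley
General: Valley 224/423 = 53.0%, Roosevelt 119/307 = 38.8% → Valley
Remedial: Valley 200/554 = 36.1%, Roosevelt 20/66 = 30.3% → Valley
Overall: Valley 484/1070 = 45.2%, Roosevelt 460/909 = 50.6% → Roosevelt
Valley wins each student group but Roosevelt wins overall — the comparison reverses. Valley's students skew toward remedial, which has a lower base rate.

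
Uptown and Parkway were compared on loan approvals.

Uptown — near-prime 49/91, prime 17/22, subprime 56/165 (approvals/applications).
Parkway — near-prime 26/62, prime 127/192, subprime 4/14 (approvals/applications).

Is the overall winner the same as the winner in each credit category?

No

Near-prime: Uptown 49/91 = 53.8%, Parkway 26/62 = 41.9% → Uptown
Prime: Uptown 17/22 = 77.3%, Parkway 127/192 = 66.1% → Uptown
Subprime: Uptown 56/165 = 33.9%, Parkway 4/14 = 28.6% → Uptown
Overall: Uptown 122/278 = 43.9%, Parkway 157/268 = 58.6% → Parkway
Uptown wins each credit group but Parkway wins overall — the comparison reverses. Uptown's applications skew toward subprime, which has a lower base rate.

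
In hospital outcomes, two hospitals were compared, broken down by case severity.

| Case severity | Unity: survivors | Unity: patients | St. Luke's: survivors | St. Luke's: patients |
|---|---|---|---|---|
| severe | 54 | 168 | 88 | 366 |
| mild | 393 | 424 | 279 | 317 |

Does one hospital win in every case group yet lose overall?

No

Severe: Unity 54/168 = 32.1%, St. Luke's 88/366 = 24.0% → Unity
Mild: Unity 393/424 = 92.7%, St. Luke's 279/317 = 88.0% → Unity
Overall: Unity 447/592 = 75.5%, St. Luke's 367/683 = 53.7% → Unity
Unity wins overall and in every case group — no reversal.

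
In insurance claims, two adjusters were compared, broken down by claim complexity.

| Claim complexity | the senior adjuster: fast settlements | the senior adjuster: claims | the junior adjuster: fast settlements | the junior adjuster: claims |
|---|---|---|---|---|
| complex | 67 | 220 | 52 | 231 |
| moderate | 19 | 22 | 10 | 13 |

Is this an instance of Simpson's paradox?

Complex: the senior adjuster 67/220 = 30.5%, the junior adjuster 52/231 = 22.5% → the senior adjuster
Moderate: the senior adjuster 19/22 = 86.4%, the junior adjuster 10/13 = 76.9% → the senior adjuster
Overall: the senior adjuster 86/242 = 35.5%, the junior adjuster 62/244 = 25.4% → the senior adjuster
The senior adjuster wins overall and in every claim group — no reversal.

No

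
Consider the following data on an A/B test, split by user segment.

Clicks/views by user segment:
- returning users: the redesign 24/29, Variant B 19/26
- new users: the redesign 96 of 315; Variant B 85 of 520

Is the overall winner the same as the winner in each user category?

Returning users: the redesign 24/29 = 82.8%, Variant B 19/26 = 73.1% → the redesign
New users: the redesign 96/315 = 30.5%, Variant B 85/520 = 16.3% → the redesign
Overall: the redesign 120/344 = 34.9%, Variant B 104/546 = 19.0% → the redesign
The redesign wins overall and in every user group — no reversal.

Yes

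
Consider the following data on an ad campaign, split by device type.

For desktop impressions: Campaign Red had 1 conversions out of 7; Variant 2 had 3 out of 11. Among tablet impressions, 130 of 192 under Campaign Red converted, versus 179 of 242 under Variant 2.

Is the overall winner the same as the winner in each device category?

Desktop: Campaign Red 1/7 = 14.3%, Variant 2 3/11 = 27.3% → Variant 2
Tablet: Campaign Red 130/192 = 67.7%, Variant 2 179/242 = 74.0% → Variant 2
Overall: Campaign Red 131/199 = 65.8%, Variant 2 182/253 = 71.9% → Variant 2
Variant 2 wins overall and in every device group — no reversal.

Yes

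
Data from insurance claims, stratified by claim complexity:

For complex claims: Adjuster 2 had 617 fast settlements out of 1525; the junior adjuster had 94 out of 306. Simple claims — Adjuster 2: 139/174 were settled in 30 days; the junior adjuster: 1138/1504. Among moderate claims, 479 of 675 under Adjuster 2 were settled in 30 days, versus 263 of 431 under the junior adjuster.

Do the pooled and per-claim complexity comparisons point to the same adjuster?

Complex: Adjuster 2 617/1525 = 40.5%, the junior adjuster 94/306 = 30.7% → Adjuster 2
Simple: Adjuster 2 139/174 = 79.9%, the junior adjuster 1138/1504 = 75.7% → Adjuster 2
Moderate: Adjuster 2 479/675 = 71.0%, the junior adjuster 263/431 = 61.0% → Adjuster 2
Overall: Adjuster 2 1235/2374 = 52.0%, the junior adjuster 1495/2241 = 66.7% → the junior adjuster
Adjuster 2 wins each claim group but the junior adjuster wins overall — the comparison reverses. Adjuster 2's claims skew toward complex, which has a lower base rate.

No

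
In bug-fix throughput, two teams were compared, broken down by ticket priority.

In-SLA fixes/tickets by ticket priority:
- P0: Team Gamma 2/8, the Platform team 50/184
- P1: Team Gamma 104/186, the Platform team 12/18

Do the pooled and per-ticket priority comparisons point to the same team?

No

P0: Team Gamma 2/8 = 25.0%, the Platform team 50/184 = 27.2% → the Platform team
P1: Team Gamma 104/186 = 55.9%, the Platform team 12/18 = 66.7% → the Platform team
Overall: Team Gamma 106/194 = 54.6%, the Platform team 62/202 = 30.7% → Team Gamma
The Platform team wins each ticket group but Team Gamma wins overall — the comparison reverses. The Platform team's tickets skew toward P0, which has a lower base rate.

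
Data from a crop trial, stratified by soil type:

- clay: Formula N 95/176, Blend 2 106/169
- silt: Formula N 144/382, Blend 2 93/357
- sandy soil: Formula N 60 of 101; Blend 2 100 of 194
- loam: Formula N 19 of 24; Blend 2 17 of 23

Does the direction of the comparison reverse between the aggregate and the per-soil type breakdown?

No

Clay: Formula N 95/176 = 54.0%, Blend 2 106/169 = 62.7% → Blend 2
Silt: Formula N 144/382 = 37.7%, Blend 2 93/357 = 26.1% → Formula N
Sandy soil: Formula N 60/101 = 59.4%, Blend 2 100/194 = 51.5% → Formula N
Loam: Formula N 19/24 = 79.2%, Blend 2 17/23 = 73.9% → Formula N
Overall: Formula N 318/683 = 46.6%, Blend 2 316/743 = 42.5% → Formula N
Neither sweeps: Formula N wins 3 of 4 groups, Blend 2 wins 1. Formula N wins overall but not every group — no Simpson reversal.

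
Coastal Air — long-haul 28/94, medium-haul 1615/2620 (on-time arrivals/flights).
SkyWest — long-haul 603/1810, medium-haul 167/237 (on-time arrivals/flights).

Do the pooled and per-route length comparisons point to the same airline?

Long-haul: Coastal Air 28/94 = 29.8%, SkyWest 603/1810 = 33.3% → SkyWest
Medium-haul: Coastal Air 1615/2620 = 61.6%, SkyWest 167/237 = 70.5% → SkyWest
Overall: Coastal Air 1643/2714 = 60.5%, SkyWest 770/2047 = 37.6% → Coastal Air
SkyWest wins each route group but Coastal Air wins overall — the comparison reverses. SkyWest's flights skew toward long-haul, which has a lower base rate.

No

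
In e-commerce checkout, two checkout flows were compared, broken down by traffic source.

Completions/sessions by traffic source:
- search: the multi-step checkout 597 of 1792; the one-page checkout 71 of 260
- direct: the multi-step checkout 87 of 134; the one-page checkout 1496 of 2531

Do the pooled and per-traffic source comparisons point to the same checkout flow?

No

Search: the multi-step checkout 597/1792 = 33.3%, the one-page checkout 71/260 = 27.3% → the multi-step checkout
Direct: the multi-step checkout 87/134 = 64.9%, the one-page checkout 1496/2531 = 59.1% → the multi-step checkout
Overall: the multi-step checkout 684/1926 = 35.5%, the one-page checkout 1567/2791 = 56.1% → the one-page checkout
The multi-step checkout wins each traffic group but the one-page checkout wins overall — the comparison reverses. The multi-step checkout's sessions skew toward search, which has a lower base rate.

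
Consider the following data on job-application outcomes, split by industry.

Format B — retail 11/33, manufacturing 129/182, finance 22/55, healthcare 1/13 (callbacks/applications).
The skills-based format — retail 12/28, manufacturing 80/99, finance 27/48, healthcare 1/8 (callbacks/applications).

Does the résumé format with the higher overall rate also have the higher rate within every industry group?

Yes

Retail: Format B 11/33 = 33.3%, the skills-based format 12/28 = 42.9% → the skills-based format
Manufacturing: Format B 129/182 = 70.9%, the skills-based format 80/99 = 80.8% → the skills-based format
Finance: Format B 22/55 = 40.0%, the skills-based format 27/48 = 56.2% → the skills-based format
Healthcare: Format B 1/13 = 7.7%, the skills-based format 1/8 = 12.5% → the skills-based format
Overall: Format B 163/283 = 57.6%, the skills-based format 120/183 = 65.6% → the skills-based format
The skills-based format wins overall and in every industry group — no reversal.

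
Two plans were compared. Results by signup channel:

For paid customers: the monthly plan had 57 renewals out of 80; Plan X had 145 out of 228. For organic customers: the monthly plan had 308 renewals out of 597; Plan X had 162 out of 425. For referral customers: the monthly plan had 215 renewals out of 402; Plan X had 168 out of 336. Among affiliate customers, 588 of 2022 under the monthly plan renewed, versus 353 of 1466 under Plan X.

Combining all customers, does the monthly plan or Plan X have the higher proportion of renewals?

Paid: the monthly plan 57/80 = 71.2%, Plan X 145/228 = 63.6% → the monthly plan
Organic: the monthly plan 308/597 = 51.6%, Plan X 162/425 = 38.1% → the monthly plan
Referral: the monthly plan 215/402 = 53.5%, Plan X 168/336 = 50.0% → the monthly plan
Affiliate: the monthly plan 588/2022 = 29.1%, Plan X 353/1466 = 24.1% → the monthly plan
Overall: the monthly plan 1168/3101 = 37.7%, Plan X 828/2455 = 33.7% → the monthly plan

the monthly plan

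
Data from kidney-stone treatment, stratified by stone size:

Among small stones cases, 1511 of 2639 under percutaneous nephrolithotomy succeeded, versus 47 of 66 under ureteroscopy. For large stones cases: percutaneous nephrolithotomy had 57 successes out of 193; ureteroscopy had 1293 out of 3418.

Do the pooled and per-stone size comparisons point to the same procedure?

No

Small stones: percutaneous nephrolithotomy 1511/2639 = 57.3%, ureteroscopy 47/66 = 71.2% → ureteroscopy
Large stones: percutaneous nephrolithotomy 57/193 = 29.5%, ureteroscopy 1293/3418 = 37.8% → ureteroscopy
Overall: percutaneous nephrolithotomy 1568/2832 = 55.4%, ureteroscopy 1340/3484 = 38.5% → percutaneous nephrolithotomy
Ureteroscopy wins each stone group but percutaneous nephrolithotomy wins overall — the comparison reverses. Ureteroscopy's cases skew toward large stones, which has a lower base rate.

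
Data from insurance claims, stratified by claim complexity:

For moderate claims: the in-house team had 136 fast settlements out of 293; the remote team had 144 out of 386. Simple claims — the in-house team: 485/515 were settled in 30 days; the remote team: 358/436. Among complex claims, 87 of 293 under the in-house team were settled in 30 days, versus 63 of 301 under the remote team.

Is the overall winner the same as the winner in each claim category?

Moderate: the in-house team 136/293 = 46.4%, the remote team 144/386 = 37.3% → the in-house team
Simple: the in-house team 485/515 = 94.2%, the remote team 358/436 = 82.1% → the in-house team
Complex: the in-house team 87/293 = 29.7%, the remote team 63/301 = 20.9% → the in-house team
Overall: the in-house team 708/1101 = 64.3%, the remote team 565/1123 = 50.3% → the in-house team
The in-house team wins overall and in every claim group — no reversal.

Yes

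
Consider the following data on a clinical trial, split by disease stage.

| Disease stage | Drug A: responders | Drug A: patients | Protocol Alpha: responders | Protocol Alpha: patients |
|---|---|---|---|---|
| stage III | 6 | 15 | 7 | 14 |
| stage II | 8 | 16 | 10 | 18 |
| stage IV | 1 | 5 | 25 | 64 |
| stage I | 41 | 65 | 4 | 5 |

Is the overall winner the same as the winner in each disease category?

No

Stage III: Drug A 6/15 = 40.0%, Protocol Alpha 7/14 = 50.0% → Protocol Alpha
Stage II: Drug A 8/16 = 50.0%, Protocol Alpha 10/18 = 55.6% → Protocol Alpha
Stage IV: Drug A 1/5 = 20.0%, Protocol Alpha 25/64 = 39.1% → Protocol Alpha
Stage I: Drug A 41/65 = 63.1%, Protocol Alpha 4/5 = 80.0% → Protocol Alpha
Overall: Drug A 56/101 = 55.4%, Protocol Alpha 46/101 = 45.5% → Drug A
Protocol Alpha wins each disease group but Drug A wins overall — the comparison reverses. Protocol Alpha's patients skew toward stage IV, which has a lower base rate.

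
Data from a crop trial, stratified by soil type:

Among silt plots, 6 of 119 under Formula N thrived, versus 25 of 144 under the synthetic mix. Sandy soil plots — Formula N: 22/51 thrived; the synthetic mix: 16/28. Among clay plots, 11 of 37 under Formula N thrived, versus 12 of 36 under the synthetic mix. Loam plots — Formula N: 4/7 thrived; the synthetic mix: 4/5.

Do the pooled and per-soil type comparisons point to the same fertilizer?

Silt: Formula N 6/119 = 5.0%, the synthetic mix 25/144 = 17.4% → the synthetic mix
Sandy soil: Formula N 22/51 = 43.1%, the synthetic mix 16/28 = 57.1% → the synthetic mix
Clay: Formula N 11/37 = 29.7%, the synthetic mix 12/36 = 33.3% → the synthetic mix
Loam: Formula N 4/7 = 57.1%, the synthetic mix 4/5 = 80.0% → the synthetic mix
Overall: Formula N 43/214 = 20.1%, the synthetic mix 57/213 = 26.8% → the synthetic mix
The synthetic mix wins overall and in every soil group — no reversal.

Yes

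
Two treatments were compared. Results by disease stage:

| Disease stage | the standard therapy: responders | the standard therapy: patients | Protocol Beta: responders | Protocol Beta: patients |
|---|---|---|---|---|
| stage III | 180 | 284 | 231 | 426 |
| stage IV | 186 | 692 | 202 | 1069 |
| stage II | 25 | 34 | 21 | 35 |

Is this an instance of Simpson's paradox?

No

Stage III: the standard therapy 180/284 = 63.4%, Protocol Beta 231/426 = 54.2% → the standard therapy
Stage IV: the standard therapy 186/692 = 26.9%, Protocol Beta 202/1069 = 18.9% → the standard therapy
Stage II: the standard therapy 25/34 = 73.5%, Protocol Beta 21/35 = 60.0% → the standard therapy
Overall: the standard therapy 391/1010 = 38.7%, Protocol Beta 454/1530 = 29.7% → the standard therapy
The standard therapy wins overall and in every disease group — no reversal.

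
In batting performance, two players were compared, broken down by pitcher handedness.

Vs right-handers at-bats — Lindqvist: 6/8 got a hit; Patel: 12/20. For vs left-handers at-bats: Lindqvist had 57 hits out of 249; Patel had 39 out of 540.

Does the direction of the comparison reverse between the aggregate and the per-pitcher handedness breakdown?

Vs right-handers: Lindqvist 6/8 = 75.0%, Patel 12/20 = 60.0% → Lindqvist
Vs left-handers: Lindqvist 57/249 = 22.9%, Patel 39/540 = 7.2% → Lindqvist
Overall: Lindqvist 63/257 = 24.5%, Patel 51/560 = 9.1% → Lindqvist
Lindqvist wins overall and in every pitcher group — no reversal.

No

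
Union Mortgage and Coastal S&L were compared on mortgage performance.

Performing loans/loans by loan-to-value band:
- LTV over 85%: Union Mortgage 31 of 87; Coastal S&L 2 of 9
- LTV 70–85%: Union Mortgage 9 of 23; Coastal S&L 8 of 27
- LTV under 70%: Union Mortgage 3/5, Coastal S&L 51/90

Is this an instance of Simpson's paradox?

LTV over 85%: Union Mortgage 31/87 = 35.6%, Coastal S&L 2/9 = 22.2% → Union Mortgage
LTV 70–85%: Union Mortgage 9/23 = 39.1%, Coastal S&L 8/27 = 29.6% → Union Mortgage
LTV under 70%: Union Mortgage 3/5 = 60.0%, Coastal S&L 51/90 = 56.7% → Union Mortgage
Overall: Union Mortgage 43/115 = 37.4%, Coastal S&L 61/126 = 48.4% → Coastal S&L
Union Mortgage wins each loan-to-value group but Coastal S&L wins overall — the comparison reverses. Union Mortgage's loans skew toward LTV over 85%, which has a lower base rate.

Yes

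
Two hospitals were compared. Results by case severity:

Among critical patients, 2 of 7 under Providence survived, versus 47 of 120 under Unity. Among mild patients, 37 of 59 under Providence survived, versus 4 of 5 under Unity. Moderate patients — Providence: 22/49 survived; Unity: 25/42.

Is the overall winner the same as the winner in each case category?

Critical: Providence 2/7 = 28.6%, Unity 47/120 = 39.2% → Unity
Mild: Providence 37/59 = 62.7%, Unity 4/5 = 80.0% → Unity
Moderate: Providence 22/49 = 44.9%, Unity 25/42 = 59.5% → Unity
Overall: Providence 61/115 = 53.0%, Unity 76/167 = 45.5% → Providence
Unity wins each case group but Providence wins overall — the comparison reverses. Unity's patients skew toward critical, which has a lower base rate.

No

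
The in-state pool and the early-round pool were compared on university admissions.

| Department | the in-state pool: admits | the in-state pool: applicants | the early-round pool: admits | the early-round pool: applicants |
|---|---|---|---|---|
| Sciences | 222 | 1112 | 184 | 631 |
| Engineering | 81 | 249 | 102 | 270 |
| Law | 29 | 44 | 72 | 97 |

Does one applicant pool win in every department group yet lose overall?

Sciences: the in-state pool 222/1112 = 20.0%, the early-round pool 184/631 = 29.2% → the early-round pool
Engineering: the in-state pool 81/249 = 32.5%, the early-round pool 102/270 = 37.8% → the early-round pool
Law: the in-state pool 29/44 = 65.9%, the early-round pool 72/97 = 74.2% → the early-round pool
Overall: the in-state pool 332/1405 = 23.6%, the early-round pool 358/998 = 35.9% → the early-round pool
The early-round pool wins overall and in every department group — no reversal.

No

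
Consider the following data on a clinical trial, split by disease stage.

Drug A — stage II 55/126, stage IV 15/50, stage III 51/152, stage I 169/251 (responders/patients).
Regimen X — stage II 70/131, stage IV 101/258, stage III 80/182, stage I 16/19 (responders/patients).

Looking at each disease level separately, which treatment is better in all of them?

Regimen X

Stage II: Drug A 55/126 = 43.7%, Regimen X 70/131 = 53.4% → Regimen X
Stage IV: Drug A 15/50 = 30.0%, Regimen X 101/258 = 39.1% → Regimen X
Stage III: Drug A 51/152 = 33.6%, Regimen X 80/182 = 44.0% → Regimen X
Stage I: Drug A 169/251 = 67.3%, Regimen X 16/19 = 84.2% → Regimen X
Regimen X has the higher rate in all 4 groups.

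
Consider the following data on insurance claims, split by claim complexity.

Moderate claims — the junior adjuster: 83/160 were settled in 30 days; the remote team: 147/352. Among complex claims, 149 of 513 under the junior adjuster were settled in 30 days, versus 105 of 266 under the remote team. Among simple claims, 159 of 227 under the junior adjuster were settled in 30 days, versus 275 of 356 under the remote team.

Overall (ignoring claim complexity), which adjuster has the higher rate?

the remote team

Moderate: the junior adjuster 83/160 = 51.9%, the remote team 147/352 = 41.8% → the junior adjuster
Complex: the junior adjuster 149/513 = 29.0%, the remote team 105/266 = 39.5% → the remote team
Simple: the junior adjuster 159/227 = 70.0%, the remote team 275/356 = 77.2% → the remote team
Overall: the junior adjuster 391/900 = 43.4%, the remote team 527/974 = 54.1% → the remote team
(Neither sweeps every claim group, but the remote team has the higher pooled rate.)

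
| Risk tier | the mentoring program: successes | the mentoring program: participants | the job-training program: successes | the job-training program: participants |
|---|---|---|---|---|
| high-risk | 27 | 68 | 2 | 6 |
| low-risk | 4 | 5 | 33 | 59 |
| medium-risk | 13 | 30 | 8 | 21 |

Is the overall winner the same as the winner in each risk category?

High-risk: the mentoring program 27/68 = 39.7%, the job-training program 2/6 = 33.3% → the mentoring program
Low-risk: the mentoring program 4/5 = 80.0%, the job-training program 33/59 = 55.9% → the mentoring program
Medium-risk: the mentoring program 13/30 = 43.3%, the job-training program 8/21 = 38.1% → the mentoring program
Overall: the mentoring program 44/103 = 42.7%, the job-training program 43/86 = 50.0% → the job-training program
The mentoring program wins each risk group but the job-training program wins overall — the comparison reverses. The mentoring program's participants skew toward high-risk, which has a lower base rate.

No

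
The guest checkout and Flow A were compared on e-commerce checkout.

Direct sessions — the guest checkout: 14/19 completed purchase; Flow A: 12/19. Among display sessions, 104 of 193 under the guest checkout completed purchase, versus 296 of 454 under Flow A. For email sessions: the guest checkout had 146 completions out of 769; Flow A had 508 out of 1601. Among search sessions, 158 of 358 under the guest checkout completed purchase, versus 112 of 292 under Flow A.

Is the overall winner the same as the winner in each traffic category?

Direct: the guest checkout 14/19 = 73.7%, Flow A 12/19 = 63.2% → the guest checkout
Display: the guest checkout 104/193 = 53.9%, Flow A 296/454 = 65.2% → Flow A
Email: the guest checkout 146/769 = 19.0%, Flow A 508/1601 = 31.7% → Flow A
Search: the guest checkout 158/358 = 44.1%, Flow A 112/292 = 38.4% → the guest checkout
Overall: the guest checkout 422/1339 = 31.5%, Flow A 928/2366 = 39.2% → Flow A
Neither sweeps: the guest checkout wins 2 of 4 groups, Flow A wins 2. Flow A wins overall but not every group — no Simpson reversal.

No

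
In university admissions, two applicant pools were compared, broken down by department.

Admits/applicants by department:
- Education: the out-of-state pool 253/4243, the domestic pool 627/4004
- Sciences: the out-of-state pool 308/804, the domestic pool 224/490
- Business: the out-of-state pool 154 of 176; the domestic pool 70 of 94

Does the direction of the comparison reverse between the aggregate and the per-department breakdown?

No

Education: the out-of-state pool 253/4243 = 6.0%, the domestic pool 627/4004 = 15.7% → the domestic pool
Sciences: the out-of-state pool 308/804 = 38.3%, the domestic pool 224/490 = 45.7% → the domestic pool
Business: the out-of-state pool 154/176 = 87.5%, the domestic pool 70/94 = 74.5% → the out-of-state pool
Overall: the out-of-state pool 715/5223 = 13.7%, the domestic pool 921/4588 = 20.1% → the domestic pool
Neither sweeps: the out-of-state pool wins 1 of 3 groups, the domestic pool wins 2. The domestic pool wins overall but not every group — no Simpson reversal.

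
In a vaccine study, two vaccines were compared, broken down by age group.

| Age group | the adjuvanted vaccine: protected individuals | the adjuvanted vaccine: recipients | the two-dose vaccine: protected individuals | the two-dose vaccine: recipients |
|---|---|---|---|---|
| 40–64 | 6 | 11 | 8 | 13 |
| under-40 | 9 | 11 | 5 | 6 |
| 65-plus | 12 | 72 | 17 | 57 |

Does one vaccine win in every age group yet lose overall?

40–64: the adjuvanted vaccine 6/11 = 54.5%, the two-dose vaccine 8/13 = 61.5% → the two-dose vaccine
Under-40: the adjuvanted vaccine 9/11 = 81.8%, the two-dose vaccine 5/6 = 83.3% → the two-dose vaccine
65-plus: the adjuvanted vaccine 12/72 = 16.7%, the two-dose vaccine 17/57 = 29.8% → the two-dose vaccine
Overall: the adjuvanted vaccine 27/94 = 28.7%, the two-dose vaccine 30/76 = 39.5% → the two-dose vaccine
The two-dose vaccine wins overall and in every age group — no reversal.

No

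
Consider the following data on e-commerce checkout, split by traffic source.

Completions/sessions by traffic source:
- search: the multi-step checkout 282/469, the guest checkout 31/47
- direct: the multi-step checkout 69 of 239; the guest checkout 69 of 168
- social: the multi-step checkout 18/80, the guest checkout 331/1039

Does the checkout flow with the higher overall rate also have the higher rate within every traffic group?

No

Search: the multi-step checkout 282/469 = 60.1%, the guest checkout 31/47 = 66.0% → the guest checkout
Direct: the multi-step checkout 69/239 = 28.9%, the guest checkout 69/168 = 41.1% → the guest checkout
Social: the multi-step checkout 18/80 = 22.5%, the guest checkout 331/1039 = 31.9% → the guest checkout
Overall: the multi-step checkout 369/788 = 46.8%, the guest checkout 431/1254 = 34.4% → the multi-step checkout
The guest checkout wins each traffic group but the multi-step checkout wins overall — the comparison reverses. The guest checkout's sessions skew toward social, which has a lower base rate.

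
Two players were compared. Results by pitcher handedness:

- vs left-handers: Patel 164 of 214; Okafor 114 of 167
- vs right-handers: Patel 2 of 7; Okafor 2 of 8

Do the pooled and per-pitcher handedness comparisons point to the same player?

Vs left-handers: Patel 164/214 = 76.6%, Okafor 114/167 = 68.3% → Patel
Vs right-handers: Patel 2/7 = 28.6%, Okafor 2/8 = 25.0% → Patel
Overall: Patel 166/221 = 75.1%, Okafor 116/175 = 66.3% → Patel
Patel wins overall and in every pitcher group — no reversal.

Yes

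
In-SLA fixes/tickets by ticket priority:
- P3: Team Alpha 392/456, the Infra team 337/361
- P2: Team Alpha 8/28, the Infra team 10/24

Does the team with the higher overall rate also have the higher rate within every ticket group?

P3: Team Alpha 392/456 = 86.0%, the Infra team 337/361 = 93.4% → the Infra team
P2: Team Alpha 8/28 = 28.6%, the Infra team 10/24 = 41.7% → the Infra team
Overall: Team Alpha 400/484 = 82.6%, the Infra team 347/385 = 90.1% → the Infra team
The Infra team wins overall and in every ticket group — no reversal.

Yes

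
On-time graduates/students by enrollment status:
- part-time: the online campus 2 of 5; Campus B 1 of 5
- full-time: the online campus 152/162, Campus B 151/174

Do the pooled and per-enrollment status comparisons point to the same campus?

Part-time: the online campus 2/5 = 40.0%, Campus B 1/5 = 20.0% → the online campus
Full-time: the online campus 152/162 = 93.8%, Campus B 151/174 = 86.8% → the online campus
Overall: the online campus 154/167 = 92.2%, Campus B 152/179 = 84.9% → the online campus
The online campus wins overall and in every enrollment group — no reversal.

Yes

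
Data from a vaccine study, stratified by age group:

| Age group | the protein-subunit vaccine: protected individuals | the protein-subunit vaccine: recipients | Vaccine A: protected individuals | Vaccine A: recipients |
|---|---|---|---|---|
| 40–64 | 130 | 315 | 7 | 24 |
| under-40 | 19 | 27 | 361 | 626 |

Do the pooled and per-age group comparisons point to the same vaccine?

No

40–64: the protein-subunit vaccine 130/315 = 41.3%, Vaccine A 7/24 = 29.2% → the protein-subunit vaccine
Under-40: the protein-subunit vaccine 19/27 = 70.4%, Vaccine A 361/626 = 57.7% → the protein-subunit vaccine
Overall: the protein-subunit vaccine 149/342 = 43.6%, Vaccine A 368/650 = 56.6% → Vaccine A
The protein-subunit vaccine wins each age group but Vaccine A wins overall — the comparison reverses. The protein-subunit vaccine's recipients skew toward 40–64, which has a lower base rate.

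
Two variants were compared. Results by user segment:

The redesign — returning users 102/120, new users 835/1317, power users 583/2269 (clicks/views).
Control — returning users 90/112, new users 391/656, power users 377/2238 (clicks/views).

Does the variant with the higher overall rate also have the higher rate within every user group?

Returning users: the redesign 102/120 = 85.0%, Control 90/112 = 80.4% → the redesign
New users: the redesign 835/1317 = 63.4%, Control 391/656 = 59.6% → the redesign
Power users: the redesign 583/2269 = 25.7%, Control 377/2238 = 16.8% → the redesign
Overall: the redesign 1520/3706 = 41.0%, Control 858/3006 = 28.5% → the redesign
The redesign wins overall and in every user group — no reversal.

Yes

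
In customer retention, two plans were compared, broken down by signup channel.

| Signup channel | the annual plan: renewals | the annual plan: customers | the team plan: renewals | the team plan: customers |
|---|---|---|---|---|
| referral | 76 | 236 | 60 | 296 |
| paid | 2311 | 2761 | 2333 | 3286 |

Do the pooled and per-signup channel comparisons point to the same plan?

Referral: the annual plan 76/236 = 32.2%, the team plan 60/296 = 20.3% → the annual plan
Paid: the annual plan 2311/2761 = 83.7%, the team plan 2333/3286 = 71.0% → the annual plan
Overall: the annual plan 2387/2997 = 79.6%, the team plan 2393/3582 = 66.8% → the annual plan
The annual plan wins overall and in every signup group — no reversal.

Yes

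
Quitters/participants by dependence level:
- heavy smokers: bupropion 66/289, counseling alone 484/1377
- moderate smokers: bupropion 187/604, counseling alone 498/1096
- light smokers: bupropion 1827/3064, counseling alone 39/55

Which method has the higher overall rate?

Heavy smokers: bupropion 66/289 = 22.8%, counseling alone 484/1377 = 35.1% → counseling alone
Moderate smokers: bupropion 187/604 = 31.0%, counseling alone 498/1096 = 45.4% → counseling alone
Light smokers: bupropion 1827/3064 = 59.6%, counseling alone 39/55 = 70.9% → counseling alone
Overall: bupropion 2080/3957 = 52.6%, counseling alone 1021/2528 = 40.4% → bupropion
(Counseling alone wins every dependence group but bupropion wins overall — counseling alone's participants skew toward the low-rate heavy smokers group.)

bupropion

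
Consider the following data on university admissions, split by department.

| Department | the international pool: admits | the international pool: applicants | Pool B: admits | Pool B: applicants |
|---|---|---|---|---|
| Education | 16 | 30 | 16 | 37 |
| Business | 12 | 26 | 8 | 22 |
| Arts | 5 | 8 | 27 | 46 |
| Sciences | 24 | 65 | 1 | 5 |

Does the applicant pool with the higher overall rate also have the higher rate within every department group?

No

Education: the international pool 16/30 = 53.3%, Pool B 16/37 = 43.2% → the international pool
Business: the international pool 12/26 = 46.2%, Pool B 8/22 = 36.4% → the international pool
Arts: the international pool 5/8 = 62.5%, Pool B 27/46 = 58.7% → the international pool
Sciences: the international pool 24/65 = 36.9%, Pool B 1/5 = 20.0% → the international pool
Overall: the international pool 57/129 = 44.2%, Pool B 52/110 = 47.3% → Pool B
The international pool wins each department group but Pool B wins overall — the comparison reverses. The international pool's applicants skew toward Sciences, which has a lower base rate.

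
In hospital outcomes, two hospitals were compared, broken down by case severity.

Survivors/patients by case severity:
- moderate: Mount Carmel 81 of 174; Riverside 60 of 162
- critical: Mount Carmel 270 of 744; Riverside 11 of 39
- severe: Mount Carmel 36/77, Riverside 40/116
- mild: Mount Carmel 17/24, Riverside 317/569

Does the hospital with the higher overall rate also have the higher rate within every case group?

Moderate: Mount Carmel 81/174 = 46.6%, Riverside 60/162 = 37.0% → Mount Carmel
Critical: Mount Carmel 270/744 = 36.3%, Riverside 11/39 = 28.2% → Mount Carmel
Severe: Mount Carmel 36/77 = 46.8%, Riverside 40/116 = 34.5% → Mount Carmel
Mild: Mount Carmel 17/24 = 70.8%, Riverside 317/569 = 55.7% → Mount Carmel
Overall: Mount Carmel 404/1019 = 39.6%, Riverside 428/886 = 48.3% → Riverside
Mount Carmel wins each case group but Riverside wins overall — the comparison reverses. Mount Carmel's patients skew toward critical, which has a lower base rate.

No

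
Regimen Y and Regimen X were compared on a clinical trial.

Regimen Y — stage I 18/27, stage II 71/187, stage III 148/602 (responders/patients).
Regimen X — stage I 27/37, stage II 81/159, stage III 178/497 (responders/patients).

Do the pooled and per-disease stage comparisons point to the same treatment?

Yes

Stage I: Regimen Y 18/27 = 66.7%, Regimen X 27/37 = 73.0% → Regimen X
Stage II: Regimen Y 71/187 = 38.0%, Regimen X 81/159 = 50.9% → Regimen X
Stage III: Regimen Y 148/602 = 24.6%, Regimen X 178/497 = 35.8% → Regimen X
Overall: Regimen Y 237/816 = 29.0%, Regimen X 286/693 = 41.3% → Regimen X
Regimen X wins overall and in every disease group — no reversal.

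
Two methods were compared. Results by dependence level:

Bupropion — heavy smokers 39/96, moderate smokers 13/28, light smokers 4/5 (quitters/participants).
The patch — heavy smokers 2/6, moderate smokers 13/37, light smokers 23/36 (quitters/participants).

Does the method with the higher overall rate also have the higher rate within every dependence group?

No

Heavy smokers: bupropion 39/96 = 40.6%, the patch 2/6 = 33.3% → bupropion
Moderate smokers: bupropion 13/28 = 46.4%, the patch 13/37 = 35.1% → bupropion
Light smokers: bupropion 4/5 = 80.0%, the patch 23/36 = 63.9% → bupropion
Overall: bupropion 56/129 = 43.4%, the patch 38/79 = 48.1% → the patch
Bupropion wins each dependence group but the patch wins overall — the comparison reverses. Bupropion's participants skew toward heavy smokers, which has a lower base rate.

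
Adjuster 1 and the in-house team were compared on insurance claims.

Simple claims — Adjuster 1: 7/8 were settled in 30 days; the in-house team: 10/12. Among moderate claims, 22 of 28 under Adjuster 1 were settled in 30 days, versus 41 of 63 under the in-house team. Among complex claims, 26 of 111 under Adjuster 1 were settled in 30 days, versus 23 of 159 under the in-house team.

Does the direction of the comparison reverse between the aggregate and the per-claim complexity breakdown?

No

Simple: Adjuster 1 7/8 = 87.5%, the in-house team 10/12 = 83.3% → Adjuster 1
Moderate: Adjuster 1 22/28 = 78.6%, the in-house team 41/63 = 65.1% → Adjuster 1
Complex: Adjuster 1 26/111 = 23.4%, the in-house team 23/159 = 14.5% → Adjuster 1
Overall: Adjuster 1 55/147 = 37.4%, the in-house team 74/234 = 31.6% → Adjuster 1
Adjuster 1 wins overall and in every claim group — no reversal.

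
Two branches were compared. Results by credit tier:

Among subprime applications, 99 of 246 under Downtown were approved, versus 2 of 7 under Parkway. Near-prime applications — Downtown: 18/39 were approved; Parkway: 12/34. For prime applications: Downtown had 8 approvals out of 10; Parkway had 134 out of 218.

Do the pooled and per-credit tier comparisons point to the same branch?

Subprime: Downtown 99/246 = 40.2%, Parkway 2/7 = 28.6% → Downtown
Near-prime: Downtown 18/39 = 46.2%, Parkway 12/34 = 35.3% → Downtown
Prime: Downtown 8/10 = 80.0%, Parkway 134/218 = 61.5% → Downtown
Overall: Downtown 125/295 = 42.4%, Parkway 148/259 = 57.1% → Parkway
Downtown wins each credit group but Parkway wins overall — the comparison reverses. Downtown's applications skew toward subprime, which has a lower base rate.

No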